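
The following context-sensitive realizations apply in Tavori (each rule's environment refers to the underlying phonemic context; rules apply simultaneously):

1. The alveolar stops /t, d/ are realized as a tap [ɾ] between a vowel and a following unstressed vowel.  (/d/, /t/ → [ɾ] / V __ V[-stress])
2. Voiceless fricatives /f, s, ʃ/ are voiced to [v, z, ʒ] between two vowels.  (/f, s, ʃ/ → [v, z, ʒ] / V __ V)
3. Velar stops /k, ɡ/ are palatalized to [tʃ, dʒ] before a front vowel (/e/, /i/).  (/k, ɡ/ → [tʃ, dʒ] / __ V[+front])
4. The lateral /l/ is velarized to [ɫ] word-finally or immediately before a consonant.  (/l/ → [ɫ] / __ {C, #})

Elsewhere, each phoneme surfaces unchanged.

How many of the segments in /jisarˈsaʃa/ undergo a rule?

2

Segments that undergo a rule: /s/ → [z] (rule 2); /ʃ/ → [ʒ] (rule 2).
All other segments surface unchanged.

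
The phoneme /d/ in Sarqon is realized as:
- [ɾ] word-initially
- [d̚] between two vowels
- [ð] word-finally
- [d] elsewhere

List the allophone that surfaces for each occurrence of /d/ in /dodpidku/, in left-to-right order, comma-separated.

[ɾ], [d], [d]

Occurrence 1 (position 1): word-initially → [ɾ].
Occurrence 2 (position 3): no conditioning environment matches → elsewhere allophone [d].
Occurrence 3 (position 6): no conditioning environment matches → elsewhere allophone [d].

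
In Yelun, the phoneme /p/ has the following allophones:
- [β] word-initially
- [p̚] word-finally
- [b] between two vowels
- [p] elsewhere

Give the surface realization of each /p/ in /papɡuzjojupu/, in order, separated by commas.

Occurrence 1 (position 1): word-initially → [β].
Occurrence 2 (position 3): no conditioning environment matches → elsewhere allophone [p].
Occurrence 3 (position 11): between two vowels → [b].

[β], [p], [b]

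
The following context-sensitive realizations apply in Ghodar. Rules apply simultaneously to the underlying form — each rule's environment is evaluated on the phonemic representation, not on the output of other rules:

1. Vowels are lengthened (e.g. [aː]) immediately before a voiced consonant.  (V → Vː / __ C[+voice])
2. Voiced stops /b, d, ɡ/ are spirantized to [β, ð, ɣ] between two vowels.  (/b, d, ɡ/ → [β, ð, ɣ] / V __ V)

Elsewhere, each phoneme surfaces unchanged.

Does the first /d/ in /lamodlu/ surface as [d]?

Yes

/d/ (between /o/ and /l/) is in the target of rule 2 but the environment (between two vowels) is not met → [d].
The actual realization is [d], which matches [d].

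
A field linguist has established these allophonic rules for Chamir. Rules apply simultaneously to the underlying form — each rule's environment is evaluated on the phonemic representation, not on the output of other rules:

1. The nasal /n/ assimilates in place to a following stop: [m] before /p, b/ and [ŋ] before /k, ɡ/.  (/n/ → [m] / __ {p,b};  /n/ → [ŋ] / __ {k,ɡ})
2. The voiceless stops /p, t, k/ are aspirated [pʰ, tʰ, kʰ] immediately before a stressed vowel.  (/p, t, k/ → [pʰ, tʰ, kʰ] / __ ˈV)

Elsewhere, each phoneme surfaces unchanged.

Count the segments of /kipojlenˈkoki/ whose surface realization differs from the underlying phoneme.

2

Segments that undergo a rule: /n/ → [ŋ] (rule 1); /k/ → [kʰ] (rule 2).
All other segments surface unchanged.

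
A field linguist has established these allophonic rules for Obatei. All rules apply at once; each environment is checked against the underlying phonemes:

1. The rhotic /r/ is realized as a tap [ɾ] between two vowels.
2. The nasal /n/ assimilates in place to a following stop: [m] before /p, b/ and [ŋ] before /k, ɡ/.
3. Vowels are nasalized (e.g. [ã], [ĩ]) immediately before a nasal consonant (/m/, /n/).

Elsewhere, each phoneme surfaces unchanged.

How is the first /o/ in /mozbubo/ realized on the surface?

[o]

/o/ (between /m/ and /z/): rule 3 targets it, but not before a nasal consonant → unchanged [o].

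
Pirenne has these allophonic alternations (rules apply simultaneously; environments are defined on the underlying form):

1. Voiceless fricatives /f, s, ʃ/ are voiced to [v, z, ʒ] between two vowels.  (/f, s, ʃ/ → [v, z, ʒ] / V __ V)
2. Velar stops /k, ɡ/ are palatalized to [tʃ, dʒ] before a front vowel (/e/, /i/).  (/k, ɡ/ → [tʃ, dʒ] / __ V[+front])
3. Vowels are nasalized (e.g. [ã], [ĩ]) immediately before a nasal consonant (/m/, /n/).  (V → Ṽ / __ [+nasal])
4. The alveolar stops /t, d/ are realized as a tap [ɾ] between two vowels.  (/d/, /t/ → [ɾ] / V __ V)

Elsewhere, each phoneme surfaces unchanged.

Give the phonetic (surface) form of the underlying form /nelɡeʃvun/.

/n/ (word-initial): no rule targets it → [n].
/e/ (between /n/ and /l/): rule 3 targets it, but not before a nasal consonant → unchanged [e].
/l/ stays [l].
/ɡ/ meets the environment for rule 2 (before a front vowel) → [dʒ].
/e/ (between /ɡ/ and /ʃ/) fails the environment for rule 3, so it stays [e].
/ʃ/ (between /e/ and /v/) is in the target of rule 1 but the environment (between two vowels) is not met → [ʃ].
/v/ (between /ʃ/ and /u/) is unaffected → [v].
/u/ (between /v/ and /n/) occurs before a nasal consonant → [ũ] by rule 3.
/n/ (word-final): no rule targets it → [n].

[neldʒeʃvũn]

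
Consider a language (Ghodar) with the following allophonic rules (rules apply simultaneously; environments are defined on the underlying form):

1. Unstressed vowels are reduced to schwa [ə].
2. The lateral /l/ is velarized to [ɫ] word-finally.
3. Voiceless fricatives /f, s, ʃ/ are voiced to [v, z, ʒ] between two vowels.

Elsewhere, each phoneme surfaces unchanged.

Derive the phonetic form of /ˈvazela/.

/a/ (between /v/ and /z/) is in the target of rule 1 but the environment (in an unstressed syllable) is not met → [a].
Rule 1 applies to /e/ (between /z/ and /l/: in an unstressed syllable) → [ə].
/l/ (between /e/ and /a/): rule 2 targets it, but not word-finally → unchanged [l].
/a/ meets the environment for rule 1 (in an unstressed syllable) → [ə].

[ˈvazələ]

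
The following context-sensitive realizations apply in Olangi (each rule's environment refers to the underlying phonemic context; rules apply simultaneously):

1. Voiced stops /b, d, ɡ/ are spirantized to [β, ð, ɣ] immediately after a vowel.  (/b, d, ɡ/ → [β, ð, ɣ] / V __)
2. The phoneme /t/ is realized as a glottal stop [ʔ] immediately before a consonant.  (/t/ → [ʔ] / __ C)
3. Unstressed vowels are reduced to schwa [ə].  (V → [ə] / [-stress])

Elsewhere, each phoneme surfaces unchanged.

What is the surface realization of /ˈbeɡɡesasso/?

/b/ (word-initial) is in the target of rule 1 but the environment (immediately after a vowel) is not met → [b].
/e/ (between /b/ and /ɡ/): rule 3 targets it, but not in an unstressed syllable → unchanged [e].
/ɡ/ meets the environment for rule 1 (immediately after a vowel) → [ɣ].
/ɡ/ (between /ɡ/ and /e/) is in the target of rule 1 but the environment (immediately after a vowel) is not met → [ɡ].
/e/ (between /ɡ/ and /s/) occurs in an unstressed syllable → [ə] by rule 3.
/s/ (between /e/ and /a/) is unaffected → [s].
Rule 3 applies to /a/ (between /s/ and /s/: in an unstressed syllable) → [ə].
/s/ (between /a/ and /s/) is unaffected → [s].
/s/ stays [s].
/o/ — word-final, in an unstressed syllable — surfaces as [ə] (rule 3).

[ˈbeɣɡəsəssə]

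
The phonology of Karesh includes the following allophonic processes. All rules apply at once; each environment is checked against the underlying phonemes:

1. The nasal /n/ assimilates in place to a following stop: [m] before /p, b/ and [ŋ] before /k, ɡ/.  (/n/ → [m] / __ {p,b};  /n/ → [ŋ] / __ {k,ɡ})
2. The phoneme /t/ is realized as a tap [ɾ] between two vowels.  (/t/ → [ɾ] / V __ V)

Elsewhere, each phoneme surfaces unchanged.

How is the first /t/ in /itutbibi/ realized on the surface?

/t/ meets the environment for rule 2 (between two vowels) → [ɾ].

[ɾ]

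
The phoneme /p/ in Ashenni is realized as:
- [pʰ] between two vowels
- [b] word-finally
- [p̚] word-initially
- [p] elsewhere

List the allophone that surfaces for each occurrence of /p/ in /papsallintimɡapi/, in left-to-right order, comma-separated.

[p̚], [p], [pʰ]

Occurrence 1 (position 1): word-initially → [p̚].
Occurrence 2 (position 3): no conditioning environment matches → elsewhere allophone [p].
Occurrence 3 (position 15): between two vowels → [pʰ].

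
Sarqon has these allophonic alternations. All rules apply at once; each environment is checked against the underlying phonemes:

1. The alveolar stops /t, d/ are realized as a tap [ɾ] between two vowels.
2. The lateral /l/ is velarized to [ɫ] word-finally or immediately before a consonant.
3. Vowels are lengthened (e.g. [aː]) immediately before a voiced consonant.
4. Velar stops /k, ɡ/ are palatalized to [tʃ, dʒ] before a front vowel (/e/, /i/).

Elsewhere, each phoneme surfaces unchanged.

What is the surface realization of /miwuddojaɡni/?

[miːwuːddoːjaːɡni]

/m/ (word-initial) is unaffected → [m].
/i/ (between /m/ and /w/) occurs before a voiced consonant → [iː] by rule 3.
/w/ — not in any rule's target class → [w].
Rule 3 applies to /u/ (between /w/ and /d/: before a voiced consonant) → [uː].
/d/ (between /u/ and /d/): rule 1 targets it, but not between two vowels → unchanged [d].
/d/ (between /d/ and /o/): rule 1 targets it, but not between two vowels → unchanged [d].
Rule 3 applies to /o/ (between /d/ and /j/: before a voiced consonant) → [oː].
/j/ (between /o/ and /a/) is unaffected → [j].
/a/ (between /j/ and /ɡ/): before a voiced consonant, so rule 3 applies → [aː].
/ɡ/ (between /a/ and /n/) is in the target of rule 4 but the environment (before a front vowel) is not met → [ɡ].
/n/ (between /ɡ/ and /i/): no rule targets it → [n].
/i/ (word-final): rule 3 targets it, but not before a voiced consonant → unchanged [i].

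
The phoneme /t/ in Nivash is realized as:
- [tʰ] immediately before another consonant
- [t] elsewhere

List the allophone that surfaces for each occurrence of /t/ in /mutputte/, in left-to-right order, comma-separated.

Occurrence 1 (position 3): immediately before another consonant → [tʰ].
Occurrence 2 (position 6): immediately before another consonant → [tʰ].
Occurrence 3 (position 7): no conditioning environment matches → elsewhere allophone [t].

[tʰ], [tʰ], [t]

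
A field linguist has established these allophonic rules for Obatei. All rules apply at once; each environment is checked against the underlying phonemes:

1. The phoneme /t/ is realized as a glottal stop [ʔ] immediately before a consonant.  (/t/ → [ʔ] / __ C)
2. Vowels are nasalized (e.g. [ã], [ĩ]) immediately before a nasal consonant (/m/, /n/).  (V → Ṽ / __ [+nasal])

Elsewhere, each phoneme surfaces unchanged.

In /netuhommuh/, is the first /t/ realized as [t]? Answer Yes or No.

/t/ (between /e/ and /u/): rule 1 targets it, but not immediately before a consonant → unchanged [t].
The actual realization is [t], which matches [t].

Yes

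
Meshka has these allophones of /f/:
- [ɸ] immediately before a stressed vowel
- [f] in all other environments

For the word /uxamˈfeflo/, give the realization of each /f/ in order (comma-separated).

Occurrence 1 (position 5): immediately before a stressed vowel → [ɸ].
Occurrence 2 (position 7): no conditioning environment matches → elsewhere allophone [f].

[ɸ], [f]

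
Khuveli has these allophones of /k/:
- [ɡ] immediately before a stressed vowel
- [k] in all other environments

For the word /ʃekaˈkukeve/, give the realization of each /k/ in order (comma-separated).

Occurrence 1 (position 3): no conditioning environment matches → elsewhere allophone [k].
Occurrence 2 (position 5): immediately before a stressed vowel → [ɡ].
Occurrence 3 (position 7): no conditioning environment matches → elsewhere allophone [k].

[k], [ɡ], [k]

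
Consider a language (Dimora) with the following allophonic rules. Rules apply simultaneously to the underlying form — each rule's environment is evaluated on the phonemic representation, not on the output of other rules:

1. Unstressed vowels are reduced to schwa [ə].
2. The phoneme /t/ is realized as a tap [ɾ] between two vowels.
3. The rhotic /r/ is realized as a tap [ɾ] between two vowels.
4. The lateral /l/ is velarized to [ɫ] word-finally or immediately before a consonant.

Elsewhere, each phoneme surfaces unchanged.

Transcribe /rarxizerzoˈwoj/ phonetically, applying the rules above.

[rərxəzərzəˈwoj]

/r/ (word-initial) is in the target of rule 3 but the environment (between two vowels) is not met → [r].
Rule 1 applies to /a/ (between /r/ and /r/: in an unstressed syllable) → [ə].
/r/ (between /a/ and /x/): rule 3 targets it, but not between two vowels → unchanged [r].
/x/ (between /r/ and /i/) is unaffected → [x].
/i/ (between /x/ and /z/) occurs in an unstressed syllable → [ə] by rule 1.
/z/ stays [z].
/e/ meets the environment for rule 1 (in an unstressed syllable) → [ə].
/r/ — between /e/ and /z/; rule 3 does not apply here → [r].
/z/ (between /r/ and /o/): no rule targets it → [z].
/o/ meets the environment for rule 1 (in an unstressed syllable) → [ə].
/w/ — not in any rule's target class → [w].
/o/ (between /w/ and /j/): rule 1 targets it, but not in an unstressed syllable → unchanged [o].
/j/ (word-final) is unaffected → [j].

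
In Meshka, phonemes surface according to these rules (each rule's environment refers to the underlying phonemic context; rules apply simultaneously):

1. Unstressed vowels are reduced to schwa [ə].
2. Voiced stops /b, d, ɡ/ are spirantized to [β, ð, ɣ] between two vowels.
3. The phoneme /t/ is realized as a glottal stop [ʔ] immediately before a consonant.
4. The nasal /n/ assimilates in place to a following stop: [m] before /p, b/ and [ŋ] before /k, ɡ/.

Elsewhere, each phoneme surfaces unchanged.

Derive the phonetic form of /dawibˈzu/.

[dəwəbˈzu]

/d/ (word-initial) fails the environment for rule 2, so it stays [d].
/a/ meets the environment for rule 1 (in an unstressed syllable) → [ə].
/w/ (between /a/ and /i/) is unaffected → [w].
/i/ (between /w/ and /b/): in an unstressed syllable, so rule 1 applies → [ə].
/b/ (between /i/ and /z/) is in the target of rule 2 but the environment (between two vowels) is not met → [b].
/z/ — not in any rule's target class → [z].
/u/ — word-final; rule 1 does not apply here → [u].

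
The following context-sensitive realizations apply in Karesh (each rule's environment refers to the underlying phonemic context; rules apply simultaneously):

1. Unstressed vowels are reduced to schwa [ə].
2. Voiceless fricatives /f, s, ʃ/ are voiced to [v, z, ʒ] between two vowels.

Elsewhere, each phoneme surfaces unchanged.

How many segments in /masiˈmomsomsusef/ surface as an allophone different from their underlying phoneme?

Segments that undergo a rule: /a/ → [ə] (rule 1); /s/ → [z] (rule 2); /i/ → [ə] (rule 1); /o/ → [ə] (rule 1); /u/ → [ə] (rule 1); /s/ → [z] (rule 2); /e/ → [ə] (rule 1).
All other segments surface unchanged.

7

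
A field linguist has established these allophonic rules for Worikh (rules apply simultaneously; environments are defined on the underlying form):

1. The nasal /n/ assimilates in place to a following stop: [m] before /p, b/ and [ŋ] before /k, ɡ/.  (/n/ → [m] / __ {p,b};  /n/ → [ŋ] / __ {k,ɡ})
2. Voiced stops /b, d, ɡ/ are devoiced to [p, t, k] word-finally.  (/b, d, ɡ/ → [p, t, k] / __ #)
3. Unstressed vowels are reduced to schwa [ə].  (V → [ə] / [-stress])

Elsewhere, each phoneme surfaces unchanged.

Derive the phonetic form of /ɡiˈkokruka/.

/ɡ/ — word-initial; rule 2 does not apply here → [ɡ].
Rule 3 applies to /i/ (between /ɡ/ and /k/: in an unstressed syllable) → [ə].
/k/ (between /i/ and /o/): no rule targets it → [k].
/o/ (between /k/ and /k/) is in the target of rule 3 but the environment (in an unstressed syllable) is not met → [o].
/k/ (between /o/ and /r/): no rule targets it → [k].
/r/ — not in any rule's target class → [r].
/u/ (between /r/ and /k/) occurs in an unstressed syllable → [ə] by rule 3.
/k/ (between /u/ and /a/): no rule targets it → [k].
/a/ (word-final): in an unstressed syllable, so rule 3 applies → [ə].

[ɡəˈkokrəkə]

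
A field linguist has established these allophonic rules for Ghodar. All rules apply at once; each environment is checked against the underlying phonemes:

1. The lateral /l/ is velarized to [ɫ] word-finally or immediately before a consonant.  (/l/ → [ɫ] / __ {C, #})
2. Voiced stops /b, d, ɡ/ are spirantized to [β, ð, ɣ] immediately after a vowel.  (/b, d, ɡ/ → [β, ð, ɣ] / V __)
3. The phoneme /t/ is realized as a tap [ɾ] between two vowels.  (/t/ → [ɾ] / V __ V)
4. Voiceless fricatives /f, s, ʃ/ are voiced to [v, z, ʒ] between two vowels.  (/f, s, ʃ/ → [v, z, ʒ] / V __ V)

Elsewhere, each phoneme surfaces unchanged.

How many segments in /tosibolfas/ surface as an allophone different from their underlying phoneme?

3

Segments that undergo a rule: /s/ → [z] (rule 4); /b/ → [β] (rule 2); /l/ → [ɫ] (rule 1).
All other segments surface unchanged.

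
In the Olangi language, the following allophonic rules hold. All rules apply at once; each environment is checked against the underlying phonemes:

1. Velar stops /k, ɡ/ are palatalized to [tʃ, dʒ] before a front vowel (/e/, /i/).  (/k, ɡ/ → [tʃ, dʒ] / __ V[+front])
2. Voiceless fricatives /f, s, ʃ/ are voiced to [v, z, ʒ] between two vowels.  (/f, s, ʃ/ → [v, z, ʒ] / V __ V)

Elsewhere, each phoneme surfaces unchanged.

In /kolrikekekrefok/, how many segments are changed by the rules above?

3

Segments that undergo a rule: /k/ → [tʃ] (rule 1); /k/ → [tʃ] (rule 1); /f/ → [v] (rule 2).
All other segments surface unchanged.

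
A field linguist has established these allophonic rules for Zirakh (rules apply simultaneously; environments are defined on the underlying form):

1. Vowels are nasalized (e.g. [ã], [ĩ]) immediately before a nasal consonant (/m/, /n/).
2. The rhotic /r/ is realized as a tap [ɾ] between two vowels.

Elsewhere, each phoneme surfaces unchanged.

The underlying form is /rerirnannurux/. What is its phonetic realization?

[reɾirnãnnuɾux]

/r/ (word-initial) fails the environment for rule 2, so it stays [r].
/e/ (between /r/ and /r/) is in the target of rule 1 but the environment (before a nasal consonant) is not met → [e].
Rule 2 applies to /r/ (between /e/ and /i/: between two vowels) → [ɾ].
/i/ (between /r/ and /r/) fails the environment for rule 1, so it stays [i].
/r/ — between /i/ and /n/; rule 2 does not apply here → [r].
/n/ (between /r/ and /a/) is unaffected → [n].
/a/ (between /n/ and /n/) occurs before a nasal consonant → [ã] by rule 1.
/n/ stays [n].
/n/ (between /n/ and /u/): no rule targets it → [n].
/u/ (between /n/ and /r/) is in the target of rule 1 but the environment (before a nasal consonant) is not met → [u].
/r/ — between /u/ and /u/, between two vowels — surfaces as [ɾ] (rule 2).
/u/ (between /r/ and /x/): rule 1 targets it, but not before a nasal consonant → unchanged [u].
/x/ (word-final): no rule targets it → [x].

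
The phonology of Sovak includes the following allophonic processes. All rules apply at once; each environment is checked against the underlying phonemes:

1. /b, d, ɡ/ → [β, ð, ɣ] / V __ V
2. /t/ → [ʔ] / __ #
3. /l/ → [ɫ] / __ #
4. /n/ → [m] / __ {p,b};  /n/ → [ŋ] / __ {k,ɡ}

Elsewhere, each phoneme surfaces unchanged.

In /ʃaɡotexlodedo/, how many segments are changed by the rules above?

3

Segments that undergo a rule: /ɡ/ → [ɣ] (rule 1); /d/ → [ð] (rule 1); /d/ → [ð] (rule 1).
All other segments surface unchanged.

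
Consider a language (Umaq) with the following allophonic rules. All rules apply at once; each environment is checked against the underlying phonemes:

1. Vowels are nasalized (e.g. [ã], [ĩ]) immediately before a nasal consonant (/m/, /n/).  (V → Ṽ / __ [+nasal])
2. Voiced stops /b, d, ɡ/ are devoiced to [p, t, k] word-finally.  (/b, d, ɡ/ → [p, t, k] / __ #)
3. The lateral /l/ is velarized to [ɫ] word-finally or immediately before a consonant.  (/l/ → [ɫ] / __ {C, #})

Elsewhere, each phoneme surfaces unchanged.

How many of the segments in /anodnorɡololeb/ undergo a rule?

2

Segments that undergo a rule: /a/ → [ã] (rule 1); /b/ → [p] (rule 2).
All other segments surface unchanged.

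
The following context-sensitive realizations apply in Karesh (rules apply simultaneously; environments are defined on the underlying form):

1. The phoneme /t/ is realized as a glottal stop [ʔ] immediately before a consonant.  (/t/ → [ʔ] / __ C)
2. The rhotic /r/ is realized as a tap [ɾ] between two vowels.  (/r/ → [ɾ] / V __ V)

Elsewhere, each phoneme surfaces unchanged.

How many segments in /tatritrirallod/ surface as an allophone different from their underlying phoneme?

3

Segments that undergo a rule: /t/ → [ʔ] (rule 1); /t/ → [ʔ] (rule 1); /r/ → [ɾ] (rule 2).
All other segments surface unchanged.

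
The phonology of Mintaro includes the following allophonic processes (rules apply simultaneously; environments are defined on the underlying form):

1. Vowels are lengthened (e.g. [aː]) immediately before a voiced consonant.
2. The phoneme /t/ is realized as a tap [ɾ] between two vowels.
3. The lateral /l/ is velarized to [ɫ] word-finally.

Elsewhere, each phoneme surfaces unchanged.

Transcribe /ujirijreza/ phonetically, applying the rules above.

[uːjiːriːjreːza]

/u/ — word-initial, before a voiced consonant — surfaces as [uː] (rule 1).
/i/ meets the environment for rule 1 (before a voiced consonant) → [iː].
/i/ (between /r/ and /j/) occurs before a voiced consonant → [iː] by rule 1.
Rule 1 applies to /e/ (between /r/ and /z/: before a voiced consonant) → [eː].
/a/ — word-final; rule 1 does not apply here → [a].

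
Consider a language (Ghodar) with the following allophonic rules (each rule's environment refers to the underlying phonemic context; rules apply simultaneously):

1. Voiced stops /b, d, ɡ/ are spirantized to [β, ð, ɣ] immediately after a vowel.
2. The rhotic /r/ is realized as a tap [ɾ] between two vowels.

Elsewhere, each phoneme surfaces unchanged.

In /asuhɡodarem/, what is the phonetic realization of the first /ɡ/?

/ɡ/ (between /h/ and /o/) is in the target of rule 1 but the environment (immediately after a vowel) is not met → [ɡ].

[ɡ]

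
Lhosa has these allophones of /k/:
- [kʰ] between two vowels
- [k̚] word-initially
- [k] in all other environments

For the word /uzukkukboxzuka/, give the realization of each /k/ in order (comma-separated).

Occurrence 1 (position 4): no conditioning environment matches → elsewhere allophone [k].
Occurrence 2 (position 5): no conditioning environment matches → elsewhere allophone [k].
Occurrence 3 (position 7): no conditioning environment matches → elsewhere allophone [k].
Occurrence 4 (position 13): between two vowels → [kʰ].

[k], [k], [k], [kʰ]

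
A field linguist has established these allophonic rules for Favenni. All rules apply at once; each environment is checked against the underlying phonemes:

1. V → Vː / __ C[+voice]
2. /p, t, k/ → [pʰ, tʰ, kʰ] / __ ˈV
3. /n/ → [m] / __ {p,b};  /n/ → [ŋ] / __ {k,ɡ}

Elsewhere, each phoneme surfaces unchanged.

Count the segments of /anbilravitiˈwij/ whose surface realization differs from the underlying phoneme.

Segments that undergo a rule: /a/ → [aː] (rule 1); /n/ → [m] (rule 3); /i/ → [iː] (rule 1); /a/ → [aː] (rule 1); /i/ → [iː] (rule 1); /i/ → [iː] (rule 1).
All other segments surface unchanged.

6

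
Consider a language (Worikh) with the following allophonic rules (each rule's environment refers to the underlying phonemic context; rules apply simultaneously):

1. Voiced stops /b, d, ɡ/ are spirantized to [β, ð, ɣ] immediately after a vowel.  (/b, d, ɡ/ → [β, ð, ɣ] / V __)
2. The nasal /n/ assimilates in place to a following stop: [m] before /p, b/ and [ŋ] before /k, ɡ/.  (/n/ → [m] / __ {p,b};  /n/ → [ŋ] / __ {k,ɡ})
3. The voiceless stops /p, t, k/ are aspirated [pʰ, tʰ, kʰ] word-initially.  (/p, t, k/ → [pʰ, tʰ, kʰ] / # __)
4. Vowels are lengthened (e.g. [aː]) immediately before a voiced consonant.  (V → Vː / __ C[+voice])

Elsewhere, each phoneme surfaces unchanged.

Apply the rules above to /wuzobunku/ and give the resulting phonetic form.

[wuːzoːβuːŋku]

/u/ — between /w/ and /z/, before a voiced consonant — surfaces as [uː] (rule 4).
/o/ — between /z/ and /b/, before a voiced consonant — surfaces as [oː] (rule 4).
/b/ meets the environment for rule 1 (immediately after a vowel) → [β].
/u/ (between /b/ and /n/) occurs before a voiced consonant → [uː] by rule 4.
Rule 2 applies to /n/ (between /u/ and /k/: before a labial or velar stop) → [ŋ].
/k/ (between /n/ and /u/) is in the target of rule 3 but the environment (word-initially) is not met → [k].
/u/ — word-final; rule 4 does not apply here → [u].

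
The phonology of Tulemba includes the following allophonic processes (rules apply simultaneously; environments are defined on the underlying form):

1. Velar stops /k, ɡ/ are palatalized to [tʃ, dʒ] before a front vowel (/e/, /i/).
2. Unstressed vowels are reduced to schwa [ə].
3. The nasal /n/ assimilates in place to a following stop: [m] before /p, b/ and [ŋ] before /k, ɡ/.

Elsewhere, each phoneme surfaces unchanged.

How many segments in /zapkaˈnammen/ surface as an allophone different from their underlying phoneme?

Segments that undergo a rule: /a/ → [ə] (rule 2); /a/ → [ə] (rule 2); /e/ → [ə] (rule 2).
All other segments surface unchanged.

3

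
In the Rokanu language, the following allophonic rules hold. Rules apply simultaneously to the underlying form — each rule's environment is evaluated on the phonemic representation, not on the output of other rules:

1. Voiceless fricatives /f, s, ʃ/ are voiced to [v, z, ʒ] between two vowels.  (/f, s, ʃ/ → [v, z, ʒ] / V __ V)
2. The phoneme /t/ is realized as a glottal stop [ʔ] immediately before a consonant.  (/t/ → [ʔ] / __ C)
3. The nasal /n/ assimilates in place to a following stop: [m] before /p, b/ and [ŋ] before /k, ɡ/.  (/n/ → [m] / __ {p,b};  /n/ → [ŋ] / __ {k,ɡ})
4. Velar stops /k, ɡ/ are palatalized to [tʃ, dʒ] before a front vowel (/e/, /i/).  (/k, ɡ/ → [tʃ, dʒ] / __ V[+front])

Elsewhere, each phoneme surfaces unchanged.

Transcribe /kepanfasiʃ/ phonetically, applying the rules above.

[tʃepanfaziʃ]

/k/ meets the environment for rule 4 (before a front vowel) → [tʃ].
/e/ (between /k/ and /p/) is unaffected → [e].
/p/ stays [p].
/a/ — not in any rule's target class → [a].
/n/ — between /a/ and /f/; rule 3 does not apply here → [n].
/f/ (between /n/ and /a/) is in the target of rule 1 but the environment (between two vowels) is not met → [f].
/a/ (between /f/ and /s/): no rule targets it → [a].
Rule 1 applies to /s/ (between /a/ and /i/: between two vowels) → [z].
/i/ (between /s/ and /ʃ/) is unaffected → [i].
/ʃ/ (word-final) fails the environment for rule 1, so it stays [ʃ].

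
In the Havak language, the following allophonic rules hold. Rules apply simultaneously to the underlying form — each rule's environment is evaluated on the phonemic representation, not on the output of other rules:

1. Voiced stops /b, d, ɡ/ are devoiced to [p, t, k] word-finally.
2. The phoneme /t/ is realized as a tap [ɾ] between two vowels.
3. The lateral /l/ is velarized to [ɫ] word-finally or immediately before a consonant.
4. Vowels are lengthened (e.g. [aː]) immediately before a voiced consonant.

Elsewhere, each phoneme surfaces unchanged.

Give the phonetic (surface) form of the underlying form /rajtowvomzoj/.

[raːjtoːwvoːmzoːj]

/r/ stays [r].
/a/ (between /r/ and /j/): before a voiced consonant, so rule 4 applies → [aː].
/j/ stays [j].
/t/ — between /j/ and /o/; rule 2 does not apply here → [t].
/o/ meets the environment for rule 4 (before a voiced consonant) → [oː].
/w/ (between /o/ and /v/): no rule targets it → [w].
/v/ (between /w/ and /o/) is unaffected → [v].
Rule 4 applies to /o/ (between /v/ and /m/: before a voiced consonant) → [oː].
/m/ stays [m].
/z/ (between /m/ and /o/): no rule targets it → [z].
/o/ meets the environment for rule 4 (before a voiced consonant) → [oː].
/j/ — not in any rule's target class → [j].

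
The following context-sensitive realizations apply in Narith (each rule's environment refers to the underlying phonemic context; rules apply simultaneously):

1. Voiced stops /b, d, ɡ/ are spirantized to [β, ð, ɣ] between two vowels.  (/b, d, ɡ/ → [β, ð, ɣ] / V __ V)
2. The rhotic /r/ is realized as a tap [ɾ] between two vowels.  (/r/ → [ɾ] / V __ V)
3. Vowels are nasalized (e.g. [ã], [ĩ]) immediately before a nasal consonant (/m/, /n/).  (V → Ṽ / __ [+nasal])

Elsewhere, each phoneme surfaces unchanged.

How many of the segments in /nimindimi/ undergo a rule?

Segments that undergo a rule: /i/ → [ĩ] (rule 3); /i/ → [ĩ] (rule 3); /i/ → [ĩ] (rule 3).
All other segments surface unchanged.

3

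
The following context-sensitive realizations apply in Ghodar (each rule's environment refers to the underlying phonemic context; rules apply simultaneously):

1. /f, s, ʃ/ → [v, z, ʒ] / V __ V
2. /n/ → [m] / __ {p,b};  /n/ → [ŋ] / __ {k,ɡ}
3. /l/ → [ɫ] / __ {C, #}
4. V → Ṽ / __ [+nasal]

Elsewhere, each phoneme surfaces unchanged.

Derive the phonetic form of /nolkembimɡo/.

[noɫkẽmbĩmɡo]

/n/ (word-initial) fails the environment for rule 2, so it stays [n].
/o/ (between /n/ and /l/): rule 4 targets it, but not before a nasal consonant → unchanged [o].
/l/ — between /o/ and /k/, word-finally or immediately before a consonant — surfaces as [ɫ] (rule 3).
/e/ (between /k/ and /m/): before a nasal consonant, so rule 4 applies → [ẽ].
/i/ (between /b/ and /m/) occurs before a nasal consonant → [ĩ] by rule 4.
/o/ (word-final): rule 4 targets it, but not before a nasal consonant → unchanged [o].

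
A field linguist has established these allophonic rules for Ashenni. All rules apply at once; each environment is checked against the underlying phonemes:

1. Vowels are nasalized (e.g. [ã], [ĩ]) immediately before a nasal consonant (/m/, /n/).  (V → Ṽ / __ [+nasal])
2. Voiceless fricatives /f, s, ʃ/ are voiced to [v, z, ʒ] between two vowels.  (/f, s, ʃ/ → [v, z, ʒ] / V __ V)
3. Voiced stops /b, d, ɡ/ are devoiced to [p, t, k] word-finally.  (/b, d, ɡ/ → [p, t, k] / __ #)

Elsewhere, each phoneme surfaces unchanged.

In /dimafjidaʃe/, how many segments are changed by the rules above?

Segments that undergo a rule: /i/ → [ĩ] (rule 1); /ʃ/ → [ʒ] (rule 2).
All other segments surface unchanged.

2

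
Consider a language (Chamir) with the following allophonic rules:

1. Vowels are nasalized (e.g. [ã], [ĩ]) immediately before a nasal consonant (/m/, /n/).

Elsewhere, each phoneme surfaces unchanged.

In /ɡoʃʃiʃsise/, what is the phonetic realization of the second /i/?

/i/ (between /s/ and /s/): rule 1 targets it, but not before a nasal consonant → unchanged [i].

[i]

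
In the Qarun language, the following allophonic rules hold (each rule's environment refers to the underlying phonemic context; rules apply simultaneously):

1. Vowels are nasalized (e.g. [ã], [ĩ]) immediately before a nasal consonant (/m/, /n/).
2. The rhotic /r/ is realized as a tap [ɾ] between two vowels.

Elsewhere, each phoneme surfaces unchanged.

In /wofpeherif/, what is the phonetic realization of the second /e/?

/e/ (between /h/ and /r/): rule 1 targets it, but not before a nasal consonant → unchanged [e].

[e]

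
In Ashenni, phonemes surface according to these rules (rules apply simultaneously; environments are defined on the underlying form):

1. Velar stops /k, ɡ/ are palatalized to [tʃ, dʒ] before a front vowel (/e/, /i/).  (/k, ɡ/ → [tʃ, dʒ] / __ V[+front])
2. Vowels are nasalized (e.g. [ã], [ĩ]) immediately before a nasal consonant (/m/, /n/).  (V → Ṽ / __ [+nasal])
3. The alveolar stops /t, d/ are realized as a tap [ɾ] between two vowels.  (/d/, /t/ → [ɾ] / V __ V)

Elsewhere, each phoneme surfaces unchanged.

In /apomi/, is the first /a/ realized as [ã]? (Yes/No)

/a/ — word-initial; rule 2 does not apply here → [a].
The actual realization is [a], not [ã].

No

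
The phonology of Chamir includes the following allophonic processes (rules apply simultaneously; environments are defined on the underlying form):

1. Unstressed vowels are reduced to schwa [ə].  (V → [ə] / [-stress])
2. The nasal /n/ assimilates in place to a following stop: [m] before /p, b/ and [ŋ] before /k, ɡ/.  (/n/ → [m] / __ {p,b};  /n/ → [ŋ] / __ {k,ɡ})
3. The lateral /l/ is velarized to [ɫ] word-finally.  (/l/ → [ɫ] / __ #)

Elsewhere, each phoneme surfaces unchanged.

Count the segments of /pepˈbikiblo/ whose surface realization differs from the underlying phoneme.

Segments that undergo a rule: /e/ → [ə] (rule 1); /i/ → [ə] (rule 1); /o/ → [ə] (rule 1).
All other segments surface unchanged.

3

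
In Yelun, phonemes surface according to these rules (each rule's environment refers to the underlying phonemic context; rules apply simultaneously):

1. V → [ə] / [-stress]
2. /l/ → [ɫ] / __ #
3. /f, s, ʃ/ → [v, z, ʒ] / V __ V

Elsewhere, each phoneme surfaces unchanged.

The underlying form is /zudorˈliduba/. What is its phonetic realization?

/z/ (word-initial): no rule targets it → [z].
/u/ meets the environment for rule 1 (in an unstressed syllable) → [ə].
/d/ (between /u/ and /o/) is unaffected → [d].
/o/ (between /d/ and /r/) occurs in an unstressed syllable → [ə] by rule 1.
/r/ (between /o/ and /l/): no rule targets it → [r].
/l/ (between /r/ and /i/) is in the target of rule 2 but the environment (word-finally) is not met → [l].
/i/ (between /l/ and /d/) fails the environment for rule 1, so it stays [i].
/d/ (between /i/ and /u/): no rule targets it → [d].
/u/ (between /d/ and /b/) occurs in an unstressed syllable → [ə] by rule 1.
/b/ (between /u/ and /a/) is unaffected → [b].
Rule 1 applies to /a/ (word-final: in an unstressed syllable) → [ə].

[zədərˈlidəbə]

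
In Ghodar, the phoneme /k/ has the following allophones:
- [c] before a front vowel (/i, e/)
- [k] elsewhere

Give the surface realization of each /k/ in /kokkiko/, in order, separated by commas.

Occurrence 1 (position 1): no conditioning environment matches → elsewhere allophone [k].
Occurrence 2 (position 3): no conditioning environment matches → elsewhere allophone [k].
Occurrence 3 (position 4): before a front vowel → [c].
Occurrence 4 (position 6): no conditioning environment matches → elsewhere allophone [k].

[k], [k], [c], [k]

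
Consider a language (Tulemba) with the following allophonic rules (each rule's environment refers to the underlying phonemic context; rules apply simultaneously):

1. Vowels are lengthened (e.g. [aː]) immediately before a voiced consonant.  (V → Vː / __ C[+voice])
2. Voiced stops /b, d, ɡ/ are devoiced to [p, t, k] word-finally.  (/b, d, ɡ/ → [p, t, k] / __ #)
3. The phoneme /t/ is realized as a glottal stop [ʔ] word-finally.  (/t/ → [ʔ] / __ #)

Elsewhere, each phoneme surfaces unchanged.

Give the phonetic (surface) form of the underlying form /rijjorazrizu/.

[riːjjoːraːzriːzu]

/i/ — between /r/ and /j/, before a voiced consonant — surfaces as [iː] (rule 1).
/o/ (between /j/ and /r/) occurs before a voiced consonant → [oː] by rule 1.
/a/ (between /r/ and /z/) occurs before a voiced consonant → [aː] by rule 1.
/i/ — between /r/ and /z/, before a voiced consonant — surfaces as [iː] (rule 1).
/u/ (word-final): rule 1 targets it, but not before a voiced consonant → unchanged [u].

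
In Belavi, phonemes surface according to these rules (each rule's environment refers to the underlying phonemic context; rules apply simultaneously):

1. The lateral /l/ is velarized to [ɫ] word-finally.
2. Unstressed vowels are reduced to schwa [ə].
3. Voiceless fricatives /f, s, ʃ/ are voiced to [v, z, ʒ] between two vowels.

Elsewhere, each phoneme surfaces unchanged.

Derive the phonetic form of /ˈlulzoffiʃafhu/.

[ˈlulzəffəʒəfhə]

/l/ (word-initial) fails the environment for rule 1, so it stays [l].
/u/ (between /l/ and /l/) is in the target of rule 2 but the environment (in an unstressed syllable) is not met → [u].
/l/ (between /u/ and /z/): rule 1 targets it, but not word-finally → unchanged [l].
/z/ — not in any rule's target class → [z].
/o/ (between /z/ and /f/) occurs in an unstressed syllable → [ə] by rule 2.
/f/ (between /o/ and /f/) is in the target of rule 3 but the environment (between two vowels) is not met → [f].
/f/ (between /f/ and /i/) is in the target of rule 3 but the environment (between two vowels) is not met → [f].
/i/ (between /f/ and /ʃ/): in an unstressed syllable, so rule 2 applies → [ə].
/ʃ/ — between /i/ and /a/, between two vowels — surfaces as [ʒ] (rule 3).
Rule 2 applies to /a/ (between /ʃ/ and /f/: in an unstressed syllable) → [ə].
/f/ (between /a/ and /h/): rule 3 targets it, but not between two vowels → unchanged [f].
/h/ stays [h].
Rule 2 applies to /u/ (word-final: in an unstressed syllable) → [ə].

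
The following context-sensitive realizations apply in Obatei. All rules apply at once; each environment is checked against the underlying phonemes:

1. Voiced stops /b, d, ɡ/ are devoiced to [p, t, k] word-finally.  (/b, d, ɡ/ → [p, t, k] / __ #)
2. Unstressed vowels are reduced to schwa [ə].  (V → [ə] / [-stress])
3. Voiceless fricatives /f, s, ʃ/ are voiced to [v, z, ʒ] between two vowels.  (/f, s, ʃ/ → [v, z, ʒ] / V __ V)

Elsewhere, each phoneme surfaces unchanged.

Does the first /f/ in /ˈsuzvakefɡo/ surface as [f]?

Yes

/f/ (between /e/ and /ɡ/) is in the target of rule 3 but the environment (between two vowels) is not met → [f].
The actual realization is [f], which matches [f].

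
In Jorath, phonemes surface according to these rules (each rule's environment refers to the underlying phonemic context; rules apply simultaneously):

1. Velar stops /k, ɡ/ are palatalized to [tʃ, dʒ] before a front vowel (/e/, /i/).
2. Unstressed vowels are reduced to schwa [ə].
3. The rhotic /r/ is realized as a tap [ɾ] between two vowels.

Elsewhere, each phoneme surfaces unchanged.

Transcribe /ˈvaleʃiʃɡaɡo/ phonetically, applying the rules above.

/a/ (between /v/ and /l/): rule 2 targets it, but not in an unstressed syllable → unchanged [a].
/e/ (between /l/ and /ʃ/) occurs in an unstressed syllable → [ə] by rule 2.
/i/ meets the environment for rule 2 (in an unstressed syllable) → [ə].
/ɡ/ (between /ʃ/ and /a/): rule 1 targets it, but not before a front vowel → unchanged [ɡ].
/a/ (between /ɡ/ and /ɡ/) occurs in an unstressed syllable → [ə] by rule 2.
/ɡ/ — between /a/ and /o/; rule 1 does not apply here → [ɡ].
/o/ — word-final, in an unstressed syllable — surfaces as [ə] (rule 2).

[ˈvaləʃəʃɡəɡə]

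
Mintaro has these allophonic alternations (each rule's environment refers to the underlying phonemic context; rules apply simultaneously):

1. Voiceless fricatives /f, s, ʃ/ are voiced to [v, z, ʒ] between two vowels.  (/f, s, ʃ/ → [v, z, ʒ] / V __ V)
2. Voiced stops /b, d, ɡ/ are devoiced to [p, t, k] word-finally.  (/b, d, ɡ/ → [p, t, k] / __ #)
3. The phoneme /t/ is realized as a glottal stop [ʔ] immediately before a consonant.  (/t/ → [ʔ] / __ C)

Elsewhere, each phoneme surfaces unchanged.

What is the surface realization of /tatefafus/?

[tatevavus]

/t/ — word-initial; rule 3 does not apply here → [t].
/t/ — between /a/ and /e/; rule 3 does not apply here → [t].
/f/ meets the environment for rule 1 (between two vowels) → [v].
/f/ meets the environment for rule 1 (between two vowels) → [v].
/s/ (word-final): rule 1 targets it, but not between two vowels → unchanged [s].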